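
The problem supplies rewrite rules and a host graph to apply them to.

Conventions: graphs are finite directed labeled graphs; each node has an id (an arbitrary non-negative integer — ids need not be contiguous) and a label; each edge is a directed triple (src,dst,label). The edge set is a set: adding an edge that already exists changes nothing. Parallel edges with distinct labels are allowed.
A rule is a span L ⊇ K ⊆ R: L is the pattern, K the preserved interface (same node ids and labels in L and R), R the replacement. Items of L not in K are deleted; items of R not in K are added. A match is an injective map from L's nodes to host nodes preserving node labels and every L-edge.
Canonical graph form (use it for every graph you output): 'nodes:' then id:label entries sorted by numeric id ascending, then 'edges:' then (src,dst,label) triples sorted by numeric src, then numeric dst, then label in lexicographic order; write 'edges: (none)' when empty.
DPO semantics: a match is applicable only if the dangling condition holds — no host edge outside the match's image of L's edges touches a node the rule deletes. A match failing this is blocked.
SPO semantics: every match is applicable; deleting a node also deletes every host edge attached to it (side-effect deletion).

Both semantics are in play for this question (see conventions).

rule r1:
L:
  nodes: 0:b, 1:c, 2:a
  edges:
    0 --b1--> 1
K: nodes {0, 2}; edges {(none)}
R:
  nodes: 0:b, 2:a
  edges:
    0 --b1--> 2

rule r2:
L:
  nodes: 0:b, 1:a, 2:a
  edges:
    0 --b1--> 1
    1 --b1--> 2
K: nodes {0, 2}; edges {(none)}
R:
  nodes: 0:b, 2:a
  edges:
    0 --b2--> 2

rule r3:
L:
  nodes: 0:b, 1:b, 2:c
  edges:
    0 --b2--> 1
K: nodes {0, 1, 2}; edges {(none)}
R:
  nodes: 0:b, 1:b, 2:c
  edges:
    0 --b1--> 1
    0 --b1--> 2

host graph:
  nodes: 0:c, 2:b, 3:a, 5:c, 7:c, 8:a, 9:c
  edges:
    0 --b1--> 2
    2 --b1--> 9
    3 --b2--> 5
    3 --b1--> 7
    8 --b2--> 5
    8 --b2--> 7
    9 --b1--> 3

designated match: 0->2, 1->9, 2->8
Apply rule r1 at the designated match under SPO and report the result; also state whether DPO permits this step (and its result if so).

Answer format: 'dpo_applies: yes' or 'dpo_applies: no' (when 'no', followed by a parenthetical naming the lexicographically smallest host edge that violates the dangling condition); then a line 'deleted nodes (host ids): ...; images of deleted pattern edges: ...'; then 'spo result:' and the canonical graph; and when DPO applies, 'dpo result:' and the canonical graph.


dpo_applies: no
(the rule deletes node 9, which keeps host edge (9,3,b1) outside the match image — the dangling condition fails, DPO blocks; SPO proceeds and side-deletes such edges)
deleted nodes (host ids): 9; images of deleted pattern edges: (2,9,b1)
spo result:
nodes: 0:c, 2:b, 3:a, 5:c, 7:c, 8:a
edges: (0,2,b1); (2,8,b1); (3,5,b2); (3,7,b1); (8,5,b2); (8,7,b2)


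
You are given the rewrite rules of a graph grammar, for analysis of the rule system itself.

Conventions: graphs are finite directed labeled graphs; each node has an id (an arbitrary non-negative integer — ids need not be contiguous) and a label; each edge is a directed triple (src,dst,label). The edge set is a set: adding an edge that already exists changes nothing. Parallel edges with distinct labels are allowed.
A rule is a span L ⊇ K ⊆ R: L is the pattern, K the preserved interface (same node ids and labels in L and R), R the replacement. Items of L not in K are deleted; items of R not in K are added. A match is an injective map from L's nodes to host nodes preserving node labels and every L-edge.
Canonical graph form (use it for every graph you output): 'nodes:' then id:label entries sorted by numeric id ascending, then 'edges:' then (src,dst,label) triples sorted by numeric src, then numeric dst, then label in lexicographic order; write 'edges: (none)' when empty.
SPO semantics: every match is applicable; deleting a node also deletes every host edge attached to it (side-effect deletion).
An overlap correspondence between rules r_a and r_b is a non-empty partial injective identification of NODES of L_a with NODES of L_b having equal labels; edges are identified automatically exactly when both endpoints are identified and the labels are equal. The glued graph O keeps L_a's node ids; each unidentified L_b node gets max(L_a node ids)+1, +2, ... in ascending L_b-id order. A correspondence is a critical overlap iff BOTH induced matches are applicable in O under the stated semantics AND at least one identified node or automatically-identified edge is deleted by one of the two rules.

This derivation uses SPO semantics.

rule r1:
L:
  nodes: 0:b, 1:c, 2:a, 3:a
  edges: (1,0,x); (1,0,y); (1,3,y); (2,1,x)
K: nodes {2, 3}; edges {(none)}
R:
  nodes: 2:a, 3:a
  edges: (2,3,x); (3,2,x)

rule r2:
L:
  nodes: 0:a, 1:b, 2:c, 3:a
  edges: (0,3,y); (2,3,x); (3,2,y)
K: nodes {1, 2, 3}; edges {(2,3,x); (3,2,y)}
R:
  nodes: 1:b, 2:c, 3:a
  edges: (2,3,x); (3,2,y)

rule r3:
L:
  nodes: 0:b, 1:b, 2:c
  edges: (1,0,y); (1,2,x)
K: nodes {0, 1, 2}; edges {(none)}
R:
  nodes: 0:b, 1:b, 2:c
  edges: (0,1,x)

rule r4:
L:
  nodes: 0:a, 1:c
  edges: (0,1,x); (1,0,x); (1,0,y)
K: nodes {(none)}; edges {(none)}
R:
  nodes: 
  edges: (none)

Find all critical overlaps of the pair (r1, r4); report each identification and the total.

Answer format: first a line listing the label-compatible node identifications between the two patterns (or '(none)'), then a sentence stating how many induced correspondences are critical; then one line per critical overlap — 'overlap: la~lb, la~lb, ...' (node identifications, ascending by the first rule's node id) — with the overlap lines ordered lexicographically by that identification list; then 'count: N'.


label-compatible node identifications between L(r1) and L(r4): 1~1, 2~0, 3~0
5 of the induced correspondences are critical overlaps of r1 and r4.
overlap: 1~1
overlap: 1~1, 2~0
overlap: 1~1, 3~0
overlap: 2~0
overlap: 3~0
count: 5


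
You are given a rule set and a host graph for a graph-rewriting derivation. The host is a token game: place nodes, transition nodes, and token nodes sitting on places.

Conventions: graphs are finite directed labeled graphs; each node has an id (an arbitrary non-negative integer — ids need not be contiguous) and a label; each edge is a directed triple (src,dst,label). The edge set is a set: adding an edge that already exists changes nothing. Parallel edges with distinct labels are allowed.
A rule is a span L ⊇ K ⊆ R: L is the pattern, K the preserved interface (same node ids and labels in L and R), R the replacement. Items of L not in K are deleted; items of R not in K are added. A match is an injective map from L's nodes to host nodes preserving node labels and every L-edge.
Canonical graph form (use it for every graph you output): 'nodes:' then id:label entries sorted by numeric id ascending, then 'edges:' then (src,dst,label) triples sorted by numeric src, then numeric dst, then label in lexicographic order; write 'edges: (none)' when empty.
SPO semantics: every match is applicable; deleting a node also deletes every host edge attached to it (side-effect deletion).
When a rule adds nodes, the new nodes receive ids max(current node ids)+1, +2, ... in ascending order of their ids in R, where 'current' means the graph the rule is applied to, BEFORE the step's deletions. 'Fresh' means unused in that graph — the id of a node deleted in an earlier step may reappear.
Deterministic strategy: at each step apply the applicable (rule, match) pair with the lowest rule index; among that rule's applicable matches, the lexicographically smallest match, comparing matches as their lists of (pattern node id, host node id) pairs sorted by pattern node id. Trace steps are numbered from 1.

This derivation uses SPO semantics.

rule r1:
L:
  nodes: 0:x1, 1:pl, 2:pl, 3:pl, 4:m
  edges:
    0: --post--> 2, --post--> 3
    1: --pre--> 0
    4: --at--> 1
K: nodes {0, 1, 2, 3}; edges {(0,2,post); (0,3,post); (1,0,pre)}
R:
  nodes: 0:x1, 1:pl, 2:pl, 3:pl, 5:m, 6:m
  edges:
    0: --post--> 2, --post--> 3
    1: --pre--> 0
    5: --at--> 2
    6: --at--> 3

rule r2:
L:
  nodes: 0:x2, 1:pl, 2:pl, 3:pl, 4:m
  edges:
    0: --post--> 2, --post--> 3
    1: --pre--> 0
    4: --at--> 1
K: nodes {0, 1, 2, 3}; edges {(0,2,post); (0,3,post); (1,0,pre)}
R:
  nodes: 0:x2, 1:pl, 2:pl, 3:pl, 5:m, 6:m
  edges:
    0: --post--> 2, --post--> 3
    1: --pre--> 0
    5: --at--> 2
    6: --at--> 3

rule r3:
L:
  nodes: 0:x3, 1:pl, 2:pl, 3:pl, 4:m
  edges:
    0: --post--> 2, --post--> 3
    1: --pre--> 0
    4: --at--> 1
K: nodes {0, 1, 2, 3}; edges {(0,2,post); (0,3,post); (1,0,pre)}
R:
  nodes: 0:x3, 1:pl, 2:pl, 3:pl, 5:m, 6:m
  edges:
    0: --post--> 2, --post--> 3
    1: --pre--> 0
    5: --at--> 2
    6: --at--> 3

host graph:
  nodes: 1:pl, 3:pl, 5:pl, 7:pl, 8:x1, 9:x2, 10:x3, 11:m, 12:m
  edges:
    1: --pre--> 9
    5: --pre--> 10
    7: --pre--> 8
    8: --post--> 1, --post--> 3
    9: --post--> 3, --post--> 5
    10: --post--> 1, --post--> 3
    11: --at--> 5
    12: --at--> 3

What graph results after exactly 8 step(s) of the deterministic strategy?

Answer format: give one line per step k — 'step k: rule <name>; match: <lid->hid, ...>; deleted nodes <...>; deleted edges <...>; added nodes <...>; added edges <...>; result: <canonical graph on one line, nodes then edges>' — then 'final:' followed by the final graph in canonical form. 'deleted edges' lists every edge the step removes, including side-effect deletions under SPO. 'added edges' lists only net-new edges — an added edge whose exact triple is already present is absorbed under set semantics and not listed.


step 1: rule r3; match: 0->10, 1->5, 2->1, 3->3, 4->11; deleted nodes 11; deleted edges (11,5,at); added nodes 13, 14; added edges (13,1,at); (14,3,at); result: nodes: 1:pl, 3:pl, 5:pl, 7:pl, 8:x1, 9:x2, 10:x3, 12:m, 13:m, 14:m edges: (1,9,pre); (5,10,pre); (7,8,pre); (8,1,post); (8,3,post); (9,3,post); (9,5,post); (10,1,post); (10,3,post); (12,3,at); (13,1,at); (14,3,at)
step 2: rule r2; match: 0->9, 1->1, 2->3, 3->5, 4->13; deleted nodes 13; deleted edges (13,1,at); added nodes 15, 16; added edges (15,3,at); (16,5,at); result: nodes: 1:pl, 3:pl, 5:pl, 7:pl, 8:x1, 9:x2, 10:x3, 12:m, 14:m, 15:m, 16:m edges: (1,9,pre); (5,10,pre); (7,8,pre); (8,1,post); (8,3,post); (9,3,post); (9,5,post); (10,1,post); (10,3,post); (12,3,at); (14,3,at); (15,3,at); (16,5,at)
step 3: rule r3; match: 0->10, 1->5, 2->1, 3->3, 4->16; deleted nodes 16; deleted edges (16,5,at); added nodes 17, 18; added edges (17,1,at); (18,3,at); result: nodes: 1:pl, 3:pl, 5:pl, 7:pl, 8:x1, 9:x2, 10:x3, 12:m, 14:m, 15:m, 17:m, 18:m edges: (1,9,pre); (5,10,pre); (7,8,pre); (8,1,post); (8,3,post); (9,3,post); (9,5,post); (10,1,post); (10,3,post); (12,3,at); (14,3,at); (15,3,at); (17,1,at); (18,3,at)
step 4: rule r2; match: 0->9, 1->1, 2->3, 3->5, 4->17; deleted nodes 17; deleted edges (17,1,at); added nodes 19, 20; added edges (19,3,at); (20,5,at); result: nodes: 1:pl, 3:pl, 5:pl, 7:pl, 8:x1, 9:x2, 10:x3, 12:m, 14:m, 15:m, 18:m, 19:m, 20:m edges: (1,9,pre); (5,10,pre); (7,8,pre); (8,1,post); (8,3,post); (9,3,post); (9,5,post); (10,1,post); (10,3,post); (12,3,at); (14,3,at); (15,3,at); (18,3,at); (19,3,at); (20,5,at)
step 5: rule r3; match: 0->10, 1->5, 2->1, 3->3, 4->20; deleted nodes 20; deleted edges (20,5,at); added nodes 21, 22; added edges (21,1,at); (22,3,at); result: nodes: 1:pl, 3:pl, 5:pl, 7:pl, 8:x1, 9:x2, 10:x3, 12:m, 14:m, 15:m, 18:m, 19:m, 21:m, 22:m edges: (1,9,pre); (5,10,pre); (7,8,pre); (8,1,post); (8,3,post); (9,3,post); (9,5,post); (10,1,post); (10,3,post); (12,3,at); (14,3,at); (15,3,at); (18,3,at); (19,3,at); (21,1,at); (22,3,at)
step 6: rule r2; match: 0->9, 1->1, 2->3, 3->5, 4->21; deleted nodes 21; deleted edges (21,1,at); added nodes 23, 24; added edges (23,3,at); (24,5,at); result: nodes: 1:pl, 3:pl, 5:pl, 7:pl, 8:x1, 9:x2, 10:x3, 12:m, 14:m, 15:m, 18:m, 19:m, 22:m, 23:m, 24:m edges: (1,9,pre); (5,10,pre); (7,8,pre); (8,1,post); (8,3,post); (9,3,post); (9,5,post); (10,1,post); (10,3,post); (12,3,at); (14,3,at); (15,3,at); (18,3,at); (19,3,at); (22,3,at); (23,3,at); (24,5,at)
step 7: rule r3; match: 0->10, 1->5, 2->1, 3->3, 4->24; deleted nodes 24; deleted edges (24,5,at); added nodes 25, 26; added edges (25,1,at); (26,3,at); result: nodes: 1:pl, 3:pl, 5:pl, 7:pl, 8:x1, 9:x2, 10:x3, 12:m, 14:m, 15:m, 18:m, 19:m, 22:m, 23:m, 25:m, 26:m edges: (1,9,pre); (5,10,pre); (7,8,pre); (8,1,post); (8,3,post); (9,3,post); (9,5,post); (10,1,post); (10,3,post); (12,3,at); (14,3,at); (15,3,at); (18,3,at); (19,3,at); (22,3,at); (23,3,at); (25,1,at); (26,3,at)
step 8: rule r2; match: 0->9, 1->1, 2->3, 3->5, 4->25; deleted nodes 25; deleted edges (25,1,at); added nodes 27, 28; added edges (27,3,at); (28,5,at); result: nodes: 1:pl, 3:pl, 5:pl, 7:pl, 8:x1, 9:x2, 10:x3, 12:m, 14:m, 15:m, 18:m, 19:m, 22:m, 23:m, 26:m, 27:m, 28:m edges: (1,9,pre); (5,10,pre); (7,8,pre); (8,1,post); (8,3,post); (9,3,post); (9,5,post); (10,1,post); (10,3,post); (12,3,at); (14,3,at); (15,3,at); (18,3,at); (19,3,at); (22,3,at); (23,3,at); (26,3,at); (27,3,at); (28,5,at)
final:
nodes: 1:pl, 3:pl, 5:pl, 7:pl, 8:x1, 9:x2, 10:x3, 12:m, 14:m, 15:m, 18:m, 19:m, 22:m, 23:m, 26:m, 27:m, 28:m
edges: (1,9,pre); (5,10,pre); (7,8,pre); (8,1,post); (8,3,post); (9,3,post); (9,5,post); (10,1,post); (10,3,post); (12,3,at); (14,3,at); (15,3,at); (18,3,at); (19,3,at); (22,3,at); (23,3,at); (26,3,at); (27,3,at); (28,5,at)


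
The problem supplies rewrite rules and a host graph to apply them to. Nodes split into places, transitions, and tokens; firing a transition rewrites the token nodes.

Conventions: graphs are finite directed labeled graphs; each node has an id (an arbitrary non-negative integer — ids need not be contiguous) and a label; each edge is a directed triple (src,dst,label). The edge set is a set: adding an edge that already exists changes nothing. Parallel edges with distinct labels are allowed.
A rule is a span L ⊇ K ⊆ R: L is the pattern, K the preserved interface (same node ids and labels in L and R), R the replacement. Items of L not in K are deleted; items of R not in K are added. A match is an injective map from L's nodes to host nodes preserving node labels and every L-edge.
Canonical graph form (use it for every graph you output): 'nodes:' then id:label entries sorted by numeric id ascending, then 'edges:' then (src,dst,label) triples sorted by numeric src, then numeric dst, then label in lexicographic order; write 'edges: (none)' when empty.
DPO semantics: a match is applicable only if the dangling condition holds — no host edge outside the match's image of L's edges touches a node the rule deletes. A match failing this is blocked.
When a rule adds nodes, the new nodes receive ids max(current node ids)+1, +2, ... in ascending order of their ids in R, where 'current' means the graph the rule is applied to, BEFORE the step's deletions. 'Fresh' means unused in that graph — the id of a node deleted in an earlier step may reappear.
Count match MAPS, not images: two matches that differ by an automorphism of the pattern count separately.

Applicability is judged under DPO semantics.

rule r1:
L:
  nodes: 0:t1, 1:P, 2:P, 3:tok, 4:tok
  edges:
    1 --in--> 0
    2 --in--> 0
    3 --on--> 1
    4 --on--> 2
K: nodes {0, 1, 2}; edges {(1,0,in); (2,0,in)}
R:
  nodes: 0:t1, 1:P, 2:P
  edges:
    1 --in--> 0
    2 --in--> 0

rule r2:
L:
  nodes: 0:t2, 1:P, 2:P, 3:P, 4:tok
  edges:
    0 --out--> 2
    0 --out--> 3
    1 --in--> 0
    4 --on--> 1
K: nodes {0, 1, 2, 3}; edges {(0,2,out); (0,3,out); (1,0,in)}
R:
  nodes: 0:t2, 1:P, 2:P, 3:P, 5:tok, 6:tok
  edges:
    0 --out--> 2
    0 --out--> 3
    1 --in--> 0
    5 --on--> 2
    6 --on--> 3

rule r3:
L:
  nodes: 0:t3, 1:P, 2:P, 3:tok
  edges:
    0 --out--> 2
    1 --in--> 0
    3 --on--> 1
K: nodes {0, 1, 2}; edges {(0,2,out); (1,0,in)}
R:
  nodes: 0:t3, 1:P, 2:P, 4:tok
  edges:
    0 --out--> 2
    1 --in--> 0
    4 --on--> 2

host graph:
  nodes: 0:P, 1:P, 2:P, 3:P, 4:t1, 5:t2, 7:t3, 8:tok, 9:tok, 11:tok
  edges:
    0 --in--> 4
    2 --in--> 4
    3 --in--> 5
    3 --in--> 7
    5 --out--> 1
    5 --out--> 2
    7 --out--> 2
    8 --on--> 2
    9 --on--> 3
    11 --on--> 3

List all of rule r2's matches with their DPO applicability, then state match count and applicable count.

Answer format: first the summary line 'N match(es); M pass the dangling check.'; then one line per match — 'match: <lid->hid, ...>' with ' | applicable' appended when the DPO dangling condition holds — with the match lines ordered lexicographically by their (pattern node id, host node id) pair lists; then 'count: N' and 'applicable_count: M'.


4 match(es); 4 pass the dangling check.
match: 0->5, 1->3, 2->1, 3->2, 4->9 | applicable
match: 0->5, 1->3, 2->1, 3->2, 4->11 | applicable
match: 0->5, 1->3, 2->2, 3->1, 4->9 | applicable
match: 0->5, 1->3, 2->2, 3->1, 4->11 | applicable
count: 4
applicable_count: 4


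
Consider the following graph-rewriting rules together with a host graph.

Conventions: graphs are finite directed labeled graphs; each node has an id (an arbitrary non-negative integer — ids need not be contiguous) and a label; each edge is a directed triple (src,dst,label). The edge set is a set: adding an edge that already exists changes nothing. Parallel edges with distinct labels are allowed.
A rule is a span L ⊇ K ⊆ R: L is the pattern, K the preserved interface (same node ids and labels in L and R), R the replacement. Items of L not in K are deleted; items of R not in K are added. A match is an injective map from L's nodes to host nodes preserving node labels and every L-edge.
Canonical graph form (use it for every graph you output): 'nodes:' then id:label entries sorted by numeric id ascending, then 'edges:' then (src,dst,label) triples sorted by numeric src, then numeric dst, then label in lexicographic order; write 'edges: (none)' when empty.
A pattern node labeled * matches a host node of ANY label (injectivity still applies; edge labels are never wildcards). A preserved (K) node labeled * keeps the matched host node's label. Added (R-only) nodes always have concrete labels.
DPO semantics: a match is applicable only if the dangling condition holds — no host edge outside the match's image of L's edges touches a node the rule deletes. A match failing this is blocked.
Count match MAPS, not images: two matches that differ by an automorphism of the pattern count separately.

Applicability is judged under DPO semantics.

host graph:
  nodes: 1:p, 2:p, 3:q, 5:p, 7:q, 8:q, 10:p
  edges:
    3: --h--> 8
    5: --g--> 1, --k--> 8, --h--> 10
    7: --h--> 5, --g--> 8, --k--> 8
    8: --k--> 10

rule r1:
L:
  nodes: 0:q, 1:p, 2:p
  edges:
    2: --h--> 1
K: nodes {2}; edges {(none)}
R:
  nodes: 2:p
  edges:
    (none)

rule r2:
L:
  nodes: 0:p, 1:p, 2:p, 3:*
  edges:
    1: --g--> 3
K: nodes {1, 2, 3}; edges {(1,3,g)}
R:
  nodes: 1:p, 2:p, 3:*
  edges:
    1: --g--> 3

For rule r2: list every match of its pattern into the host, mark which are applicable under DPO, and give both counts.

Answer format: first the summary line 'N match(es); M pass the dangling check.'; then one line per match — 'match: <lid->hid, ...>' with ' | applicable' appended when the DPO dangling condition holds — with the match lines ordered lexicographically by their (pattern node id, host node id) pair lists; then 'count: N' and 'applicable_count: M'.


2 match(es); 1 pass the dangling check.
match: 0->2, 1->5, 2->10, 3->1 | applicable
match: 0->10, 1->5, 2->2, 3->1
count: 2
applicable_count: 1


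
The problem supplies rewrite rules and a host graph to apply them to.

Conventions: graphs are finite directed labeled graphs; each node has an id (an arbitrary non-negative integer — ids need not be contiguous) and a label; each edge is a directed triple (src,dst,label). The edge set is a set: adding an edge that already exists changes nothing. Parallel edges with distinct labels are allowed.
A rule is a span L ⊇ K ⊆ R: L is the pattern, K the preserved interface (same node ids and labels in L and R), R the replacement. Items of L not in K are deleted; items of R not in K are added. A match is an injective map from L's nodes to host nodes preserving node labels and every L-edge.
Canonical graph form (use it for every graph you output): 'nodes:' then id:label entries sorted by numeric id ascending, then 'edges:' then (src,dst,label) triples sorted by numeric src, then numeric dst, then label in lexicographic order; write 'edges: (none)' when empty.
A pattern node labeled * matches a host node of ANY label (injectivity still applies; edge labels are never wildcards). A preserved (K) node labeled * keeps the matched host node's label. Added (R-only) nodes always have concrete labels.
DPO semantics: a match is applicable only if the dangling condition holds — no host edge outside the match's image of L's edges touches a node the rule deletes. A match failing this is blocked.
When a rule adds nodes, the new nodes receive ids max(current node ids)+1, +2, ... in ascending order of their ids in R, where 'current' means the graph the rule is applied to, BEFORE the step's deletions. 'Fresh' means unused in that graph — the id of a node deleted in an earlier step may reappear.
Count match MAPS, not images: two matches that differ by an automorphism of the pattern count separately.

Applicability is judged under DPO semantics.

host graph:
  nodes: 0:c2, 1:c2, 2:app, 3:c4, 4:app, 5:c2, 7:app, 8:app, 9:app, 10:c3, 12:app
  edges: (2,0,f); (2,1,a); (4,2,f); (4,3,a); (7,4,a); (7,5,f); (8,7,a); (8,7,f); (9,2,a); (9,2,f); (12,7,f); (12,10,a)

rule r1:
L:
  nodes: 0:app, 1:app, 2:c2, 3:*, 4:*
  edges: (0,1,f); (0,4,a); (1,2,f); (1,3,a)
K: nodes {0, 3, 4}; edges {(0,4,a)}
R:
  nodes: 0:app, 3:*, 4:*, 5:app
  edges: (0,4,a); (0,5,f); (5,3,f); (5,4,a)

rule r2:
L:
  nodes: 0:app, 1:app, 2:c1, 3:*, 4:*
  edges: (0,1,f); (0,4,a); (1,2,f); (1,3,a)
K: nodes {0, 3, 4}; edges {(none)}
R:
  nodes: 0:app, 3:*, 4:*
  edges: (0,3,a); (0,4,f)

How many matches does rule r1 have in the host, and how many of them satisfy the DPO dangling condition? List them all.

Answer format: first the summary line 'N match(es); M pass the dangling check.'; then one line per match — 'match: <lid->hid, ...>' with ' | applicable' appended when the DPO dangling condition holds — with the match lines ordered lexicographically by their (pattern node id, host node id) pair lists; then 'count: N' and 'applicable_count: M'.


2 match(es); 0 pass the dangling check.
match: 0->4, 1->2, 2->0, 3->1, 4->3
match: 0->12, 1->7, 2->5, 3->4, 4->10
count: 2
applicable_count: 0


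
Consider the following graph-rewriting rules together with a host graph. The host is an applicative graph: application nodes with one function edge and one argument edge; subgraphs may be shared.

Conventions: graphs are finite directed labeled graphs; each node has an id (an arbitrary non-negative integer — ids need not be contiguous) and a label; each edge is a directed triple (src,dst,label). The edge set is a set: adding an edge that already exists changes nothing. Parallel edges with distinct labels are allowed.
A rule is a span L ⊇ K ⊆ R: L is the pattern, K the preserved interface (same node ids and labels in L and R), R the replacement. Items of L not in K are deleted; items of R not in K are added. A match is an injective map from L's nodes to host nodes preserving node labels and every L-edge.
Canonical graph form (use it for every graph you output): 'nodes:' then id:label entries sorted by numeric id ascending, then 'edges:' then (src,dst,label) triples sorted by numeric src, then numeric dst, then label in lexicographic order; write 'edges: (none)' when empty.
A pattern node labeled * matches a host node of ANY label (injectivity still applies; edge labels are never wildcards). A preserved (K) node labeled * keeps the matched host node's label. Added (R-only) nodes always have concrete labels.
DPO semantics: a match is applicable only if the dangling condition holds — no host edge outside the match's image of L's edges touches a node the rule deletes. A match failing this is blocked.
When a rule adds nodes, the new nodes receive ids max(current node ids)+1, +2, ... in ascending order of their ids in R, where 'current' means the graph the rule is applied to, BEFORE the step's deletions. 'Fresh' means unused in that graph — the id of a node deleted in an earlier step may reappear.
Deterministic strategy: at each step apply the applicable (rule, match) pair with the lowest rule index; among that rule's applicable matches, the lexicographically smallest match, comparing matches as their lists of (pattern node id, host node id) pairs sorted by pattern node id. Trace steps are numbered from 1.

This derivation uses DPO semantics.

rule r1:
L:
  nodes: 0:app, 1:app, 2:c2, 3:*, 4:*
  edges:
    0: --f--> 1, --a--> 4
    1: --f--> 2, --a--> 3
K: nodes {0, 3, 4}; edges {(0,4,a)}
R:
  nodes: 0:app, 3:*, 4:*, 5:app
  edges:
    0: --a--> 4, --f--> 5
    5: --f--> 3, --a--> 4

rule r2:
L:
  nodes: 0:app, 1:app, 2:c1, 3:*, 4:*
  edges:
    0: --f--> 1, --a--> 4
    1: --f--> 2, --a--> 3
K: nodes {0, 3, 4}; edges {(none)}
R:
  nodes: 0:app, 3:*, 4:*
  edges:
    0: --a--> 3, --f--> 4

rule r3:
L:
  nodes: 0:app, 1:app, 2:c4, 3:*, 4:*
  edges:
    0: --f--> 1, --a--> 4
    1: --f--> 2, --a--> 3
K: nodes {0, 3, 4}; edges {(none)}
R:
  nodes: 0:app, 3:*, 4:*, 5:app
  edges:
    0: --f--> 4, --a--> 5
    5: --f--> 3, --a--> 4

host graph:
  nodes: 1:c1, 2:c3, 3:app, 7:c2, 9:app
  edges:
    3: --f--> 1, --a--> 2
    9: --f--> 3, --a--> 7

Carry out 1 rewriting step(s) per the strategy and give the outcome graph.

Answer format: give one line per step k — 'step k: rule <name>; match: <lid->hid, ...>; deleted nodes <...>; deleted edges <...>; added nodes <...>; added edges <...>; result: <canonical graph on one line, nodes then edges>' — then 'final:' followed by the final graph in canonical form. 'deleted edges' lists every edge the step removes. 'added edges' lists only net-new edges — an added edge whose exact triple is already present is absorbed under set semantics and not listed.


step 1: rule r2; match: 0->9, 1->3, 2->1, 3->2, 4->7; deleted nodes 1, 3; deleted edges (3,1,f); (3,2,a); (9,3,f); (9,7,a); added nodes (none); added edges (9,2,a); (9,7,f); result: nodes: 2:c3, 7:c2, 9:app edges: (9,2,a); (9,7,f)
final:
nodes: 2:c3, 7:c2, 9:app
edges: (9,2,a); (9,7,f)


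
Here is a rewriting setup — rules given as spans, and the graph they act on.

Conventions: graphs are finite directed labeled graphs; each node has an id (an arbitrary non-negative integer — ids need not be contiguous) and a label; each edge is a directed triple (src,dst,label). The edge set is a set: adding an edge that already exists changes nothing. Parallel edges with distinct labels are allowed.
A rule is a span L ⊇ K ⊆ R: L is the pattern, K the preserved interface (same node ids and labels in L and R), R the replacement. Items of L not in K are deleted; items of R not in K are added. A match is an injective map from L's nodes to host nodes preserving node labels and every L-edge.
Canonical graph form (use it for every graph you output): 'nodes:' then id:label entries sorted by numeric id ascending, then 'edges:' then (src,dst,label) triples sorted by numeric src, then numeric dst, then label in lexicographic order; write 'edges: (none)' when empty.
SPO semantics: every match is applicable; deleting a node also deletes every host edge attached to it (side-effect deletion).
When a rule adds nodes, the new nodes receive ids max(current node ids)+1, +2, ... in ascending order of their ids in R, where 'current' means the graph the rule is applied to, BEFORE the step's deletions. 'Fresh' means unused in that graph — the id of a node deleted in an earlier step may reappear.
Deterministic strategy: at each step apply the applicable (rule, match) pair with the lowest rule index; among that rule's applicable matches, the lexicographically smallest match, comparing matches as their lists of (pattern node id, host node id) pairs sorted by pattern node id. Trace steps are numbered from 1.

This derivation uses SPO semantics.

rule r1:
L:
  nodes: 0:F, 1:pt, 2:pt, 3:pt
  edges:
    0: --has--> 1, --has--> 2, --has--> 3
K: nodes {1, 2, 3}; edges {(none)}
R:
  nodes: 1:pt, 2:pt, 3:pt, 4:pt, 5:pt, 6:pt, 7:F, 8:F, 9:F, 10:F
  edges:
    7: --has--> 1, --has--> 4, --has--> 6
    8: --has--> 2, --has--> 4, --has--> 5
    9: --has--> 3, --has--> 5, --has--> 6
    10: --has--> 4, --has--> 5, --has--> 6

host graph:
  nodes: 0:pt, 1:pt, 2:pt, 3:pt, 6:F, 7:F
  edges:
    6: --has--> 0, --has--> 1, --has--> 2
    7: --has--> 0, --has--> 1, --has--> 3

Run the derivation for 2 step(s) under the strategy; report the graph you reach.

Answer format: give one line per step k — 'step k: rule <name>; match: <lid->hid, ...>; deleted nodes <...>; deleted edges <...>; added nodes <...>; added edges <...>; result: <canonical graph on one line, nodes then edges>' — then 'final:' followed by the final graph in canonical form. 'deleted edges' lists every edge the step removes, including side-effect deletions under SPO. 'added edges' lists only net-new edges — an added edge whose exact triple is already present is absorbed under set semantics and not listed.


step 1: rule r1; match: 0->6, 1->0, 2->1, 3->2; deleted nodes 6; deleted edges (6,0,has); (6,1,has); (6,2,has); added nodes 8, 9, 10, 11, 12, 13, 14; added edges (11,0,has); (11,8,has); (11,10,has); (12,1,has); (12,8,has); (12,9,has); (13,2,has); (13,9,has); (13,10,has); (14,8,has); (14,9,has); (14,10,has); result: nodes: 0:pt, 1:pt, 2:pt, 3:pt, 7:F, 8:pt, 9:pt, 10:pt, 11:F, 12:F, 13:F, 14:F edges: (7,0,has); (7,1,has); (7,3,has); (11,0,has); (11,8,has); (11,10,has); (12,1,has); (12,8,has); (12,9,has); (13,2,has); (13,9,has); (13,10,has); (14,8,has); (14,9,has); (14,10,has)
step 2: rule r1; match: 0->7, 1->0, 2->1, 3->3; deleted nodes 7; deleted edges (7,0,has); (7,1,has); (7,3,has); added nodes 15, 16, 17, 18, 19, 20, 21; added edges (18,0,has); (18,15,has); (18,17,has); (19,1,has); (19,15,has); (19,16,has); (20,3,has); (20,16,has); (20,17,has); (21,15,has); (21,16,has); (21,17,has); result: nodes: 0:pt, 1:pt, 2:pt, 3:pt, 8:pt, 9:pt, 10:pt, 11:F, 12:F, 13:F, 14:F, 15:pt, 16:pt, 17:pt, 18:F, 19:F, 20:F, 21:F edges: (11,0,has); (11,8,has); (11,10,has); (12,1,has); (12,8,has); (12,9,has); (13,2,has); (13,9,has); (13,10,has); (14,8,has); (14,9,has); (14,10,has); (18,0,has); (18,15,has); (18,17,has); (19,1,has); (19,15,has); (19,16,has); (20,3,has); (20,16,has); (20,17,has); (21,15,has); (21,16,has); (21,17,has)
final:
nodes: 0:pt, 1:pt, 2:pt, 3:pt, 8:pt, 9:pt, 10:pt, 11:F, 12:F, 13:F, 14:F, 15:pt, 16:pt, 17:pt, 18:F, 19:F, 20:F, 21:F
edges: (11,0,has); (11,8,has); (11,10,has); (12,1,has); (12,8,has); (12,9,has); (13,2,has); (13,9,has); (13,10,has); (14,8,has); (14,9,has); (14,10,has); (18,0,has); (18,15,has); (18,17,has); (19,1,has); (19,15,has); (19,16,has); (20,3,has); (20,16,has); (20,17,has); (21,15,has); (21,16,has); (21,17,has)


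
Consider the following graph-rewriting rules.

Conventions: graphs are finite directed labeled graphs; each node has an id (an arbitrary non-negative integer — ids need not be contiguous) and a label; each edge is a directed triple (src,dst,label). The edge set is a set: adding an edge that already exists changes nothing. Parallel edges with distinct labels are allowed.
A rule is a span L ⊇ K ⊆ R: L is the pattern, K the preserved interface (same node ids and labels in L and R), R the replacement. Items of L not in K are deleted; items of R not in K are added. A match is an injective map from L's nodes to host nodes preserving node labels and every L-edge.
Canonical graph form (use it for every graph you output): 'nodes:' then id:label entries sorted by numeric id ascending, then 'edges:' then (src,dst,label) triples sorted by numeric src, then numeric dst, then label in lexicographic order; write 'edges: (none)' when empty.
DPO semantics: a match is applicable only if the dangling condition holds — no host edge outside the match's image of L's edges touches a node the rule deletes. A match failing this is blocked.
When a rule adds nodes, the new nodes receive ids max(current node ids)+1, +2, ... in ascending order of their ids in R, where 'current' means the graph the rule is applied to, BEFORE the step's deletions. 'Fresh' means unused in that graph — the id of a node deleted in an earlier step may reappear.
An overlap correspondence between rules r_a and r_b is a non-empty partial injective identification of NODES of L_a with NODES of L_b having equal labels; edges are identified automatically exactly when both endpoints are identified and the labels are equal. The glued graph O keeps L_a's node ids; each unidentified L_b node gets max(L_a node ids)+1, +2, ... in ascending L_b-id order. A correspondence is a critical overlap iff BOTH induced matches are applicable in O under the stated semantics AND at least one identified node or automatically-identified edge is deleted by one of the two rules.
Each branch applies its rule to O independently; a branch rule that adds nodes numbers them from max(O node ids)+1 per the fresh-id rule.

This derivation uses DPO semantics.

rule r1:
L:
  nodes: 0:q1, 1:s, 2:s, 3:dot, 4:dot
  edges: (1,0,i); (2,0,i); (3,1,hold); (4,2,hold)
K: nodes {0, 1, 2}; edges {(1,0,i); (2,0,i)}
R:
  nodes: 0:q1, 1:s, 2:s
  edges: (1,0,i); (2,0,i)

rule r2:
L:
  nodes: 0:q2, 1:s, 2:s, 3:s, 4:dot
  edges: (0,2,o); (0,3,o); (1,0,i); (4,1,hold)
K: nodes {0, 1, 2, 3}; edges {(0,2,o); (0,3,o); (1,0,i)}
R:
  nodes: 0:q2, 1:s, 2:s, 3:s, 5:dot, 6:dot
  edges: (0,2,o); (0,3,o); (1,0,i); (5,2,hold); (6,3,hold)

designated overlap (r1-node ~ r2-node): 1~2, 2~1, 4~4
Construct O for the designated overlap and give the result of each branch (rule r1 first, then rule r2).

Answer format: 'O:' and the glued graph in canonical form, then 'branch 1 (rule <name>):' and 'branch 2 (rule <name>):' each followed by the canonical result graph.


O:
nodes: 0:q1, 1:s, 2:s, 3:dot, 4:dot, 5:q2, 6:s
edges: (1,0,i); (2,0,i); (2,5,i); (3,1,hold); (4,2,hold); (5,1,o); (5,6,o)
branch 1 (rule r1):
nodes: 0:q1, 1:s, 2:s, 5:q2, 6:s
edges: (1,0,i); (2,0,i); (2,5,i); (5,1,o); (5,6,o)
branch 2 (rule r2):
nodes: 0:q1, 1:s, 2:s, 3:dot, 5:q2, 6:s, 7:dot, 8:dot
edges: (1,0,i); (2,0,i); (2,5,i); (3,1,hold); (5,1,o); (5,6,o); (7,1,hold); (8,6,hold)


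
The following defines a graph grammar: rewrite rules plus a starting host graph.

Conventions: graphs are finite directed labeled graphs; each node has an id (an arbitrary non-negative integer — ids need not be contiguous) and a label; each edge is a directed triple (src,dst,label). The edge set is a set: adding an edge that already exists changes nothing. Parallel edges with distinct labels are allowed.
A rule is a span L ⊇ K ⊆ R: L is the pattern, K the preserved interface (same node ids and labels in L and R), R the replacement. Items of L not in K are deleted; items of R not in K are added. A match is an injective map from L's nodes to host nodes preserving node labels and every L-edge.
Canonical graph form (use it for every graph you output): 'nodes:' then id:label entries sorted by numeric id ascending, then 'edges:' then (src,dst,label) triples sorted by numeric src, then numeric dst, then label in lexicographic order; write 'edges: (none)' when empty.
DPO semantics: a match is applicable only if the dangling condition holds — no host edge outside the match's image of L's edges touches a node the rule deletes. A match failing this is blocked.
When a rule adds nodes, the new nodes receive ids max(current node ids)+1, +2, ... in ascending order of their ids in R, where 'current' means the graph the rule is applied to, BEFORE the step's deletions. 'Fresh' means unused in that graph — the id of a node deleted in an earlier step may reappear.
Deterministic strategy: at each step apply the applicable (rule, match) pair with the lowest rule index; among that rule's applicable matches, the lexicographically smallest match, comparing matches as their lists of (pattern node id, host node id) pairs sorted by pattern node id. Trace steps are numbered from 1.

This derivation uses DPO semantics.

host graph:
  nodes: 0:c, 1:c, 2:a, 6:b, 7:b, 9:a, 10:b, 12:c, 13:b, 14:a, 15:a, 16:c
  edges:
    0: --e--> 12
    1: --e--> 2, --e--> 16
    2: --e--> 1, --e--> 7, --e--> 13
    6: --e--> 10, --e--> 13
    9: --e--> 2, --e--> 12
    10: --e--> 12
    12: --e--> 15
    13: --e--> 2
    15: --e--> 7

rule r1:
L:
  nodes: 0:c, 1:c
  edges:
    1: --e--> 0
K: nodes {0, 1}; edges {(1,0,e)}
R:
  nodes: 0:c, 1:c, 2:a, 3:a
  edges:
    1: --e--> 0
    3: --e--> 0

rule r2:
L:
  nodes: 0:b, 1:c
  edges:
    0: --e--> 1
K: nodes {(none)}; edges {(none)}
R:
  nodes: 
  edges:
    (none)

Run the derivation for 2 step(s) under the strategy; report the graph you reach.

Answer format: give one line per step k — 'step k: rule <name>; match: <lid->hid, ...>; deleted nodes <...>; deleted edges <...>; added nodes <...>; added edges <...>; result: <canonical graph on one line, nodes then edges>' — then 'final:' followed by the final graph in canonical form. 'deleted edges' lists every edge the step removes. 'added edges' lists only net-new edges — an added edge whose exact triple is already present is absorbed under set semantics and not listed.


step 1: rule r1; match: 0->12, 1->0; deleted nodes (none); deleted edges (none); added nodes 17, 18; added edges (18,12,e); result: nodes: 0:c, 1:c, 2:a, 6:b, 7:b, 9:a, 10:b, 12:c, 13:b, 14:a, 15:a, 16:c, 17:a, 18:a edges: (0,12,e); (1,2,e); (1,16,e); (2,1,e); (2,7,e); (2,13,e); (6,10,e); (6,13,e); (9,2,e); (9,12,e); (10,12,e); (12,15,e); (13,2,e); (15,7,e); (18,12,e)
step 2: rule r1; match: 0->12, 1->0; deleted nodes (none); deleted edges (none); added nodes 19, 20; added edges (20,12,e); result: nodes: 0:c, 1:c, 2:a, 6:b, 7:b, 9:a, 10:b, 12:c, 13:b, 14:a, 15:a, 16:c, 17:a, 18:a, 19:a, 20:a edges: (0,12,e); (1,2,e); (1,16,e); (2,1,e); (2,7,e); (2,13,e); (6,10,e); (6,13,e); (9,2,e); (9,12,e); (10,12,e); (12,15,e); (13,2,e); (15,7,e); (18,12,e); (20,12,e)
final:
nodes: 0:c, 1:c, 2:a, 6:b, 7:b, 9:a, 10:b, 12:c, 13:b, 14:a, 15:a, 16:c, 17:a, 18:a, 19:a, 20:a
edges: (0,12,e); (1,2,e); (1,16,e); (2,1,e); (2,7,e); (2,13,e); (6,10,e); (6,13,e); (9,2,e); (9,12,e); (10,12,e); (12,15,e); (13,2,e); (15,7,e); (18,12,e); (20,12,e)


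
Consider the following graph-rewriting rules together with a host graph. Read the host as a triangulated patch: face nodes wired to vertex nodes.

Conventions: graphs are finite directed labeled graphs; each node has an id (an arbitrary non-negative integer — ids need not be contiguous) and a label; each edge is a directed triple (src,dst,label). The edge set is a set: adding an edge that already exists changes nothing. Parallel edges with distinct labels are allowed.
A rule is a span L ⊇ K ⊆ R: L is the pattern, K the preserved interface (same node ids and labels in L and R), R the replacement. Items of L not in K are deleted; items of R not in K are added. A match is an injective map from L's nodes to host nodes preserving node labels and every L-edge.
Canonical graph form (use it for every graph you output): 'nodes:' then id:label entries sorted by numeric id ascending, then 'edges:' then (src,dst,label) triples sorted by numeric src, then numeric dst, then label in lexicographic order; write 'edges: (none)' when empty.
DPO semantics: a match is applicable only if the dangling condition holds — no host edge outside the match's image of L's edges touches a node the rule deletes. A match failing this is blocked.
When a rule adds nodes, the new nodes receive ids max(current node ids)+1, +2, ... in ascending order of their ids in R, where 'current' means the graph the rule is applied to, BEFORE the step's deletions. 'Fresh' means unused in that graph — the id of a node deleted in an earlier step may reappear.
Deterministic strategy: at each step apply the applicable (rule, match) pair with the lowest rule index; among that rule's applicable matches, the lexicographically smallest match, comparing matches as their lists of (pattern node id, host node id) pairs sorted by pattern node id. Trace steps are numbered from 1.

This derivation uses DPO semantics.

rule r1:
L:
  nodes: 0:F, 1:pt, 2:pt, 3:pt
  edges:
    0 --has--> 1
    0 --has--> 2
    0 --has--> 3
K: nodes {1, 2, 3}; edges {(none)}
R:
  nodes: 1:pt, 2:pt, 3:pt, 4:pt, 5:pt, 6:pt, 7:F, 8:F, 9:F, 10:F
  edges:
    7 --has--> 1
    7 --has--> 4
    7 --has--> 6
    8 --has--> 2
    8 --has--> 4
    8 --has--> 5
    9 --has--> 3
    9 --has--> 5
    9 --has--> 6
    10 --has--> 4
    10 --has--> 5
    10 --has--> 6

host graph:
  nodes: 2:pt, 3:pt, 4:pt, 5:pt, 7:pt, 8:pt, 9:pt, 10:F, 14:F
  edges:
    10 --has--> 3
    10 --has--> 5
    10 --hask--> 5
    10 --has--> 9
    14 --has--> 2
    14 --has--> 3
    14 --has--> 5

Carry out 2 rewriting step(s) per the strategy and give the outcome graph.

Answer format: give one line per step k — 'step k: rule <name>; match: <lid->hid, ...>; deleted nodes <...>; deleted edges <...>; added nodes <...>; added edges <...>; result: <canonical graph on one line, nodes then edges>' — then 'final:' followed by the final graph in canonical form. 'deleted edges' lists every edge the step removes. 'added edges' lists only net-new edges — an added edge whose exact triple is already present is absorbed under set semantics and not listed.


step 1: rule r1; match: 0->14, 1->2, 2->3, 3->5; deleted nodes 14; deleted edges (14,2,has); (14,3,has); (14,5,has); added nodes 15, 16, 17, 18, 19, 20, 21; added edges (18,2,has); (18,15,has); (18,17,has); (19,3,has); (19,15,has); (19,16,has); (20,5,has); (20,16,has); (20,17,has); (21,15,has); (21,16,has); (21,17,has); result: nodes: 2:pt, 3:pt, 4:pt, 5:pt, 7:pt, 8:pt, 9:pt, 10:F, 15:pt, 16:pt, 17:pt, 18:F, 19:F, 20:F, 21:F edges: (10,3,has); (10,5,has); (10,5,hask); (10,9,has); (18,2,has); (18,15,has); (18,17,has); (19,3,has); (19,15,has); (19,16,has); (20,5,has); (20,16,has); (20,17,has); (21,15,has); (21,16,has); (21,17,has)
step 2: rule r1; match: 0->18, 1->2, 2->15, 3->17; deleted nodes 18; deleted edges (18,2,has); (18,15,has); (18,17,has); added nodes 22, 23, 24, 25, 26, 27, 28; added edges (25,2,has); (25,22,has); (25,24,has); (26,15,has); (26,22,has); (26,23,has); (27,17,has); (27,23,has); (27,24,has); (28,22,has); (28,23,has); (28,24,has); result: nodes: 2:pt, 3:pt, 4:pt, 5:pt, 7:pt, 8:pt, 9:pt, 10:F, 15:pt, 16:pt, 17:pt, 19:F, 20:F, 21:F, 22:pt, 23:pt, 24:pt, 25:F, 26:F, 27:F, 28:F edges: (10,3,has); (10,5,has); (10,5,hask); (10,9,has); (19,3,has); (19,15,has); (19,16,has); (20,5,has); (20,16,has); (20,17,has); (21,15,has); (21,16,has); (21,17,has); (25,2,has); (25,22,has); (25,24,has); (26,15,has); (26,22,has); (26,23,has); (27,17,has); (27,23,has); (27,24,has); (28,22,has); (28,23,has); (28,24,has)
final:
nodes: 2:pt, 3:pt, 4:pt, 5:pt, 7:pt, 8:pt, 9:pt, 10:F, 15:pt, 16:pt, 17:pt, 19:F, 20:F, 21:F, 22:pt, 23:pt, 24:pt, 25:F, 26:F, 27:F, 28:F
edges: (10,3,has); (10,5,has); (10,5,hask); (10,9,has); (19,3,has); (19,15,has); (19,16,has); (20,5,has); (20,16,has); (20,17,has); (21,15,has); (21,16,has); (21,17,has); (25,2,has); (25,22,has); (25,24,has); (26,15,has); (26,22,has); (26,23,has); (27,17,has); (27,23,has); (27,24,has); (28,22,has); (28,23,has); (28,24,has)
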